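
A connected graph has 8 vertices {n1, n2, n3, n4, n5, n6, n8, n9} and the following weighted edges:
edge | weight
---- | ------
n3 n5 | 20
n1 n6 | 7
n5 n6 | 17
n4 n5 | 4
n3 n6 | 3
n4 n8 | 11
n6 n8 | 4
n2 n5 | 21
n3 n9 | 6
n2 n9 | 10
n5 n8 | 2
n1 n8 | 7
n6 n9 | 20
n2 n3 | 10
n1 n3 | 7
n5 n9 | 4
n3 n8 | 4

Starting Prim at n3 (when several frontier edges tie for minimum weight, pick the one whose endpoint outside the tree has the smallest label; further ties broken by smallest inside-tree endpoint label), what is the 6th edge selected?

n1-n3

Grow the tree from n3 using Prim:
Step 1: cheapest edge leaving the tree is n3 n6 (3); add n6.
Step 2: cheapest edge leaving the tree is n3 n8 (4); add n8.
Step 3: cheapest edge leaving the tree is n5 n8 (2); add n5.
Step 4: cheapest edge leaving the tree is n4 n5 (4); add n4.
Step 5: cheapest edge leaving the tree is n5 n9 (4); add n9.
Step 6: cheapest edge leaving the tree is n1 n3 (7); add n1.
Step 7: cheapest edge leaving the tree is n2 n3 (10); add n2.
The 6th edge added is n1 n3.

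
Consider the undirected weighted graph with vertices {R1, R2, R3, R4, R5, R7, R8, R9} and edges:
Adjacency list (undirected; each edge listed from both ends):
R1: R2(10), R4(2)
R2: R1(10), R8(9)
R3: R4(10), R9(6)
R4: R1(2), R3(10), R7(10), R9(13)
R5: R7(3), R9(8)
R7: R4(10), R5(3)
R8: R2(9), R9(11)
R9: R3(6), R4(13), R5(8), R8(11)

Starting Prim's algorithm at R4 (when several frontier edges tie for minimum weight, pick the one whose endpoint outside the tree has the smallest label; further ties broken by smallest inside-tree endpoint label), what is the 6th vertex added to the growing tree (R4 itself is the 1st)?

R9

Prim's algorithm from R4:
Step 1: frontier [R1-R4 2, R3-R4 10, R4-R7 10, R4-R9 13] → take R1-R4 (2); add R1.
Step 2: frontier [R1-R2 10, R3-R4 10, R4-R7 10, R4-R9 13] → take R1-R2 (10); add R2.
Step 3: frontier [R2-R8 9, R3-R4 10, R4-R7 10, R4-R9 13] → take R2-R8 (9); add R8.
Step 4: frontier [R3-R4 10, R4-R7 10, R4-R9 13, R8-R9 11] → take R3-R4 (10); add R3.
Step 5: frontier [R3-R9 6, R4-R7 10, R4-R9 13, R8-R9 11] → take R3-R9 (6); add R9.
Step 6: frontier [R4-R7 10, R5-R9 8] → take R5-R9 (8); add R5.
Step 7: frontier [R4-R7 10, R5-R7 3] → take R5-R7 (3); add R7.
Vertex order: R4, R1, R2, R8, R3, R9, R5, R7. The 6th vertex is R9.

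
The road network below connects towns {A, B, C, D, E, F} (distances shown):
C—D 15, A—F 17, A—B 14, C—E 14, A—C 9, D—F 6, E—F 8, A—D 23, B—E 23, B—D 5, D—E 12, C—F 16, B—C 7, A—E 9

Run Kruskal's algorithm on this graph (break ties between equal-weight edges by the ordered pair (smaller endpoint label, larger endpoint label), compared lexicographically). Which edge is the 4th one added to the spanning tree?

Kruskal: consider edges lightest-first.
B—D (5): add — endpoints in different components.
D—F (6): add — endpoints in different components.
B—C (7): add — endpoints in different components.
E—F (8): add — endpoints in different components.
A—C (9): add — endpoints in different components.
The 4th edge added is E—F.

E-F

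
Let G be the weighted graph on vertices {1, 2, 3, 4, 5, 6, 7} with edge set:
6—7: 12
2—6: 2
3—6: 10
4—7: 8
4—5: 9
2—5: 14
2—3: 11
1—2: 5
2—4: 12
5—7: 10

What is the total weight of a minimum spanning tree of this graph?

Grow the tree from 5 using Prim:
Step 1: frontier [4—5 9, 5—7 10, 2—5 14] → take 4—5 (9); add 4.
Step 2: frontier [4—7 8, 2—4 12, 5—7 10, 2—5 14] → take 4—7 (8); add 7.
Step 3: frontier [2—4 12, 2—5 14, 6—7 12] → take 2—4 (12); add 2.
Step 4: frontier [2—6 2, 1—2 5, 2—3 11, 6—7 12] → take 2—6 (2); add 6.
Step 5: frontier [1—2 5, 2—3 11, 3—6 10] → take 1—2 (5); add 1.
Step 6: frontier [2—3 11, 3—6 10] → take 3—6 (10); add 3.
MST edges: 4—5, 4—7, 2—4, 2—6, 1—2, 3—6; total weight 9+8+12+2+5+10 = 46.

46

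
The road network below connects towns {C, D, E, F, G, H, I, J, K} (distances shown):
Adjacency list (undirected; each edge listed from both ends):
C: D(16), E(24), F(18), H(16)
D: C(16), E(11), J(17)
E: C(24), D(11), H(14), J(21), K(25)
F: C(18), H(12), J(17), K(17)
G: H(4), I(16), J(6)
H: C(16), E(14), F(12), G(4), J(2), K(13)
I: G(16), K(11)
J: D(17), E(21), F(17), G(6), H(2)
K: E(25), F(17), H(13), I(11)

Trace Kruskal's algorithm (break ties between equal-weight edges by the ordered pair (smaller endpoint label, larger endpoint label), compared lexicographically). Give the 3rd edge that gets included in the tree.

D-E

Kruskal: consider edges lightest-first.
H-J (2): add — endpoints in different components.
G-H (4): add — endpoints in different components.
G-J (6): skip — G and J already connected.
D-E (11): add — endpoints in different components.
I-K (11): add — endpoints in different components.
F-H (12): add — endpoints in different components.
H-K (13): add — endpoints in different components.
E-H (14): add — endpoints in different components.
C-D (16): add — endpoints in different components.
The 3rd edge added is D-E.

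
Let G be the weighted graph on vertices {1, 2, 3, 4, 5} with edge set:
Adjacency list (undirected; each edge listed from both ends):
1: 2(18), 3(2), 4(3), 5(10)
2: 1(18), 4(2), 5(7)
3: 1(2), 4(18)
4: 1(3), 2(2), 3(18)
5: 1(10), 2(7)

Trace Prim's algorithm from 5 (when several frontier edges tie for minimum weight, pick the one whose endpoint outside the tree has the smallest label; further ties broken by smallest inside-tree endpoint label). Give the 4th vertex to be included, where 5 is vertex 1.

Grow the tree from 5 using Prim:
Step 1: cheapest edge leaving the tree is 2—5 (7); add 2.
Step 2: cheapest edge leaving the tree is 2—4 (2); add 4.
Step 3: cheapest edge leaving the tree is 1—4 (3); add 1.
Step 4: cheapest edge leaving the tree is 1—3 (2); add 3.
Vertex order: 5, 2, 4, 1, 3. The 4th vertex is 1.

1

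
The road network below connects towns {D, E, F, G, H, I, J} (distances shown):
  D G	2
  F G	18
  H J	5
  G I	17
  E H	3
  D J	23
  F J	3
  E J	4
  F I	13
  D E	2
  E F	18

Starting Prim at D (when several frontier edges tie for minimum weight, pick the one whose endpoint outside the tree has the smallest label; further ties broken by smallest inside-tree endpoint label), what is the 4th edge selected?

E-J

Prim, starting at D.
Step 1: cheapest edge leaving the tree is D E (2); add E.
Step 2: cheapest edge leaving the tree is D G (2); add G.
Step 3: cheapest edge leaving the tree is E H (3); add H.
Step 4: cheapest edge leaving the tree is E J (4); add J.
Step 5: cheapest edge leaving the tree is F J (3); add F.
Step 6: cheapest edge leaving the tree is F I (13); add I.
The 4th edge added is E J.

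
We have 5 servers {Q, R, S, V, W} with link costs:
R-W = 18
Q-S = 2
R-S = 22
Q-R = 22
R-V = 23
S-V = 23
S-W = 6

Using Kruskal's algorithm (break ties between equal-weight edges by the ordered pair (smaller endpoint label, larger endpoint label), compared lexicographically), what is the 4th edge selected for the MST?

R-V

Sort edges by weight, then run Kruskal:
Q-S (2): add. Components now {V} {Q,S} {R} {W}
S-W (6): add. Components now {V} {Q,S,W} {R}
R-W (18): add. Components now {V} {Q,R,S,W}
Q-R (22): skip — R and Q already connected.
R-S (22): skip — S and R already connected.
R-V (23): add. Components now {Q,R,S,V,W}
The 4th edge added is R-V.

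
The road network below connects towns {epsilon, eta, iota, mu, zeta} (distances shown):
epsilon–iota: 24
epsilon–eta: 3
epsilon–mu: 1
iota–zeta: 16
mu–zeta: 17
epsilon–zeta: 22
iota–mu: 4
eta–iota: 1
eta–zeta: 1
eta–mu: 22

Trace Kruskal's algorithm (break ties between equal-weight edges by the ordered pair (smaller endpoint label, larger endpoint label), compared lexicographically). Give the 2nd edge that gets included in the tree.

eta-iota

Sort edges by weight, then run Kruskal:
epsilon–mu (1): add. Components now {zeta} {epsilon,mu} {iota} {eta}
eta–iota (1): add. Components now {zeta} {epsilon,mu} {eta,iota}
eta–zeta (1): add. Components now {eta,iota,zeta} {epsilon,mu}
epsilon–eta (3): add. Components now {epsilon,eta,iota,mu,zeta}
The 2nd edge added is eta–iota.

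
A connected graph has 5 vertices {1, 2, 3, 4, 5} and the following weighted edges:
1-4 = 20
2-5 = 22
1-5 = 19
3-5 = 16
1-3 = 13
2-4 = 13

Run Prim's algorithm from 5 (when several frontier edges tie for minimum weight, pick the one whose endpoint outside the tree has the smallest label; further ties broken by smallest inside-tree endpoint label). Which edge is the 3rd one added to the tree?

Prim, starting at 5.
Step 1: frontier [3-5 16, 1-5 19, 2-5 22] → take 3-5 (16); add 3.
Step 2: frontier [1-3 13, 1-5 19, 2-5 22] → take 1-3 (13); add 1.
Step 3: frontier [1-4 20, 2-5 22] → take 1-4 (20); add 4.
Step 4: frontier [2-4 13, 2-5 22] → take 2-4 (13); add 2.
The 3rd edge added is 1-4.

1-4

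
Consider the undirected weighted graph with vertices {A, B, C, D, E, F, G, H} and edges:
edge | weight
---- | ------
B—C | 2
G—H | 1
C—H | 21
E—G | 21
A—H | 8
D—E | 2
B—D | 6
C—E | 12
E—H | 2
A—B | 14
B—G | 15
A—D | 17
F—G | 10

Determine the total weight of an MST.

Kruskal's algorithm — process edges by increasing weight (ties by edge label):
G—H (1): add — endpoints in different components.
B—C (2): add — endpoints in different components.
D—E (2): add — endpoints in different components.
E—H (2): add — endpoints in different components.
B—D (6): add — endpoints in different components.
A—H (8): add — endpoints in different components.
F—G (10): add — endpoints in different components.
MST edges: G—H, B—C, D—E, E—H, B—D, A—H, F—G; total weight 1+2+2+2+6+8+10 = 31.

31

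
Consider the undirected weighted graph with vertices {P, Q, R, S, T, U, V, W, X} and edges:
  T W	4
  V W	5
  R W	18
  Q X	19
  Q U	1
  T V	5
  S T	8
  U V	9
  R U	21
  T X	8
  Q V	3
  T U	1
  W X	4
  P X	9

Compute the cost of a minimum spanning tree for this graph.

Prim, starting at Q.
Step 1: frontier [Q U 1, Q V 3, Q X 19] → take Q U (1); add U.
Step 2: frontier [Q V 3, Q X 19, T U 1, U V 9, R U 21] → take T U (1); add T.
Step 3: frontier [Q V 3, Q X 19, T W 4, T V 5, S T 8, T X 8, U V 9, R U 21] → take Q V (3); add V.
Step 4: frontier [Q X 19, T W 4, S T 8, T X 8, R U 21, V W 5] → take T W (4); add W.
Step 5: frontier [Q X 19, S T 8, T X 8, R U 21, W X 4, R W 18] → take W X (4); add X.
Step 6: frontier [S T 8, R U 21, R W 18, P X 9] → take S T (8); add S.
Step 7: frontier [R U 21, R W 18, P X 9] → take P X (9); add P.
Step 8: frontier [R U 21, R W 18] → take R W (18); add R.
MST edges: Q U, T U, Q V, T W, W X, S T, P X, R W; total weight 1+1+3+4+4+8+9+18 = 48.

48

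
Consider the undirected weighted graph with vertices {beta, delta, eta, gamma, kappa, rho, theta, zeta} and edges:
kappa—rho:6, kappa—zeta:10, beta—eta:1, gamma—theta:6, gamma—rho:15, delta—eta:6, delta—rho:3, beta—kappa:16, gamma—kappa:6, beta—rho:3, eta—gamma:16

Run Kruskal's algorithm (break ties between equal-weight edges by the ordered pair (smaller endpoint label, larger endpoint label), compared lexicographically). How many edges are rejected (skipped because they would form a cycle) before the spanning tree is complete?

1

Sort edges by weight, then run Kruskal:
beta—eta (1): add — endpoints in different components.
beta—rho (3): add — endpoints in different components.
delta—rho (3): add — endpoints in different components.
delta—eta (6): skip — delta and eta already connected.
gamma—kappa (6): add — endpoints in different components.
gamma—theta (6): add — endpoints in different components.
kappa—rho (6): add — endpoints in different components.
kappa—zeta (10): add — endpoints in different components.
Edges rejected before the tree was complete: 1.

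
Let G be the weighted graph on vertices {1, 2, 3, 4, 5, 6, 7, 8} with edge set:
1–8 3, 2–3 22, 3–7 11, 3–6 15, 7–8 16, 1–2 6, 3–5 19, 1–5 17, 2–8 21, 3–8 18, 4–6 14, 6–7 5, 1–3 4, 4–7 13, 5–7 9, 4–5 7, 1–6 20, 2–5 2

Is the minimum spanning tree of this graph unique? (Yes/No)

Yes

Sort edges by weight, then run Kruskal:
2–5 (2): add — endpoints in different components.
1–8 (3): add — endpoints in different components.
1–3 (4): add — endpoints in different components.
6–7 (5): add — endpoints in different components.
1–2 (6): add — endpoints in different components.
4–5 (7): add — endpoints in different components.
5–7 (9): add — endpoints in different components.
Every non-tree edge has weight strictly greater than the heaviest edge on the tree path between its endpoints, so the MST is unique.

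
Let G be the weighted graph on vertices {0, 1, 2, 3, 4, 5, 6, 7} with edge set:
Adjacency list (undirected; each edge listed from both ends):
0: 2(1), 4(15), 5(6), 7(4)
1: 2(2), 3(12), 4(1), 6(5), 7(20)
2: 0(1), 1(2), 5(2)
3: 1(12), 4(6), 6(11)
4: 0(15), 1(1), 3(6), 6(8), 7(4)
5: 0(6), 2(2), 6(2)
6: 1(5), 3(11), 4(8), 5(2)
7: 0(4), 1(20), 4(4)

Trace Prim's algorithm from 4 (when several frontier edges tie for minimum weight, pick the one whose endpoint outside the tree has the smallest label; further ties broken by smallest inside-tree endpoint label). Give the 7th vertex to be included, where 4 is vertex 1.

7

Prim's algorithm from 4:
Step 1: cheapest edge leaving the tree is 1 4 (1); add 1.
Step 2: cheapest edge leaving the tree is 1 2 (2); add 2.
Step 3: cheapest edge leaving the tree is 0 2 (1); add 0.
Step 4: cheapest edge leaving the tree is 2 5 (2); add 5.
Step 5: cheapest edge leaving the tree is 5 6 (2); add 6.
Step 6: cheapest edge leaving the tree is 0 7 (4); add 7.
Step 7: cheapest edge leaving the tree is 3 4 (6); add 3.
Vertex order: 4, 1, 2, 0, 5, 6, 7, 3. The 7th vertex is 7.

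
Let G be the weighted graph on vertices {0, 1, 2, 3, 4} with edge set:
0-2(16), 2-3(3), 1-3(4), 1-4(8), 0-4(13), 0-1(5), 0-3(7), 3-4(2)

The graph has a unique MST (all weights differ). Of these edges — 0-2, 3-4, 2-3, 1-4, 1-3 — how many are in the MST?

Sort edges by weight, then run Kruskal:
3-4 (2): add — endpoints in different components.
2-3 (3): add — endpoints in different components.
1-3 (4): add — endpoints in different components.
0-1 (5): add — endpoints in different components.
MST edge set: {3-4, 2-3, 1-3, 0-1}.
Of the listed edges, {3-4, 2-3, 1-3} are in the MST → 3.

3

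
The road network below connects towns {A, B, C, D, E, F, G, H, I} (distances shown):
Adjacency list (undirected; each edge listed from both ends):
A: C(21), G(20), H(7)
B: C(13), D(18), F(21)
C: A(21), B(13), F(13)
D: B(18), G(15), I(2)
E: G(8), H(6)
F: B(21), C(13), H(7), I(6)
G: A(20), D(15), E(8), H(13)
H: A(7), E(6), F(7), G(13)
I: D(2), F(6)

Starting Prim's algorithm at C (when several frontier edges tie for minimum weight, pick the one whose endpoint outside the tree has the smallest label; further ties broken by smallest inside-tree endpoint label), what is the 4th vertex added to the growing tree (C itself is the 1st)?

I

Prim, starting at C.
Step 1: cheapest edge leaving the tree is B-C (13); add B.
Step 2: cheapest edge leaving the tree is C-F (13); add F.
Step 3: cheapest edge leaving the tree is F-I (6); add I.
Step 4: cheapest edge leaving the tree is D-I (2); add D.
Step 5: cheapest edge leaving the tree is F-H (7); add H.
Step 6: cheapest edge leaving the tree is E-H (6); add E.
Step 7: cheapest edge leaving the tree is A-H (7); add A.
Step 8: cheapest edge leaving the tree is E-G (8); add G.
Vertex order: C, B, F, I, D, H, E, A, G. The 4th vertex is I.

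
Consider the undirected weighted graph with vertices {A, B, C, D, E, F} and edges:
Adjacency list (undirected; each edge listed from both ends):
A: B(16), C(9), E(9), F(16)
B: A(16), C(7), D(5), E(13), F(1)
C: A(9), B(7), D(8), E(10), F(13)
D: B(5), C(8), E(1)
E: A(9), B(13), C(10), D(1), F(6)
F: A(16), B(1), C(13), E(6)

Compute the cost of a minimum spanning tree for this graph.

Grow the tree from A using Prim:
Step 1: frontier [A-C 9, A-E 9, A-B 16, A-F 16] → take A-C (9); add C.
Step 2: frontier [A-E 9, A-B 16, A-F 16, B-C 7, C-D 8, C-E 10, C-F 13] → take B-C (7); add B.
Step 3: frontier [A-E 9, A-F 16, B-F 1, B-D 5, B-E 13, C-D 8, C-E 10, C-F 13] → take B-F (1); add F.
Step 4: frontier [A-E 9, B-D 5, B-E 13, C-D 8, C-E 10, E-F 6] → take B-D (5); add D.
Step 5: frontier [A-E 9, B-E 13, C-E 10, D-E 1, E-F 6] → take D-E (1); add E.
MST edges: A-C, B-C, B-F, B-D, D-E; total weight 9+7+1+5+1 = 23.

23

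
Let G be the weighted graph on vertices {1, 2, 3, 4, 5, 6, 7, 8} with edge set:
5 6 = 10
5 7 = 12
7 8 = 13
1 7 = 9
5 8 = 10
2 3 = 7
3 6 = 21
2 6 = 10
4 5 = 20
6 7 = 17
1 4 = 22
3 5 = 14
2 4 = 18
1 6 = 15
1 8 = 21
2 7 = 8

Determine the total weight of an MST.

72

Sort edges by weight, then run Kruskal:
2 3 (7): add — endpoints in different components.
2 7 (8): add — endpoints in different components.
1 7 (9): add — endpoints in different components.
2 6 (10): add — endpoints in different components.
5 6 (10): add — endpoints in different components.
5 8 (10): add — endpoints in different components.
5 7 (12): skip — 5 and 7 already connected.
7 8 (13): skip — 7 and 8 already connected.
3 5 (14): skip — 3 and 5 already connected.
1 6 (15): skip — 1 and 6 already connected.
6 7 (17): skip — 6 and 7 already connected.
2 4 (18): add — endpoints in different components.
MST edges: 2 3, 2 7, 1 7, 2 6, 5 6, 5 8, 2 4; total weight 7+8+9+10+10+10+18 = 72.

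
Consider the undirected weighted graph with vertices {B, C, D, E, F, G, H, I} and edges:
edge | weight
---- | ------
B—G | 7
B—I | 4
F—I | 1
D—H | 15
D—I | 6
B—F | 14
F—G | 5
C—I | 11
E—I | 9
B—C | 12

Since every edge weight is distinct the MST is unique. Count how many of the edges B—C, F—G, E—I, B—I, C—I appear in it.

Kruskal: consider edges lightest-first.
F—I (1): add — endpoints in different components.
B—I (4): add — endpoints in different components.
F—G (5): add — endpoints in different components.
D—I (6): add — endpoints in different components.
B—G (7): skip — B and G already connected.
E—I (9): add — endpoints in different components.
C—I (11): add — endpoints in different components.
B—C (12): skip — B and C already connected.
B—F (14): skip — B and F already connected.
D—H (15): add — endpoints in different components.
MST edge set: {F—I, B—I, F—G, D—I, E—I, C—I, D—H}.
Of the listed edges, {F—G, E—I, B—I, C—I} are in the MST → 4.

4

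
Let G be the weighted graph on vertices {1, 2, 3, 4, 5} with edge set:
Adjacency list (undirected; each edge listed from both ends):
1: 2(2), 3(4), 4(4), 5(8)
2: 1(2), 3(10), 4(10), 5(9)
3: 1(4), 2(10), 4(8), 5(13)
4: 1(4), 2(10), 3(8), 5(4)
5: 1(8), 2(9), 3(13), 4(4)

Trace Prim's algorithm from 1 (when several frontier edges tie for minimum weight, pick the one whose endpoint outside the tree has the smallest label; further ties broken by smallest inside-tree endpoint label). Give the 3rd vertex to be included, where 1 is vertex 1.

3

Grow the tree from 1 using Prim:
Step 1: cheapest edge leaving the tree is 1-2 (2); add 2.
Step 2: cheapest edge leaving the tree is 1-3 (4); add 3.
Step 3: cheapest edge leaving the tree is 1-4 (4); add 4.
Step 4: cheapest edge leaving the tree is 4-5 (4); add 5.
Vertex order: 1, 2, 3, 4, 5. The 3rd vertex is 3.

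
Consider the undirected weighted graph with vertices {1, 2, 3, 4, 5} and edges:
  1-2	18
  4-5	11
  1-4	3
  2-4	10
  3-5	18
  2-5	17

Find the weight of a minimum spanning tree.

42

Kruskal: consider edges lightest-first.
1-4 (3): add. Components now {1,4} {2} {3} {5}
2-4 (10): add. Components now {1,2,4} {3} {5}
4-5 (11): add. Components now {1,2,4,5} {3}
2-5 (17): skip — 2 and 5 already connected.
1-2 (18): skip — 1 and 2 already connected.
3-5 (18): add. Components now {1,2,3,4,5}
MST edges: 1-4, 2-4, 4-5, 3-5; total weight 3+10+11+18 = 42.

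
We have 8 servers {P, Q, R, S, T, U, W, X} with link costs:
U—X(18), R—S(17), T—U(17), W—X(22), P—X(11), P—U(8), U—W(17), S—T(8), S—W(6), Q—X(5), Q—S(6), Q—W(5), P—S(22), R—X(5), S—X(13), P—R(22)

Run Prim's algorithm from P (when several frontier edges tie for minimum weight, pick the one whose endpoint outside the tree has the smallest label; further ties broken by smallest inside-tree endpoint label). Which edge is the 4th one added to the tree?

Prim's algorithm from P:
Step 1: cheapest edge leaving the tree is P—U (8); add U.
Step 2: cheapest edge leaving the tree is P—X (11); add X.
Step 3: cheapest edge leaving the tree is Q—X (5); add Q.
Step 4: cheapest edge leaving the tree is R—X (5); add R.
Step 5: cheapest edge leaving the tree is Q—W (5); add W.
Step 6: cheapest edge leaving the tree is Q—S (6); add S.
Step 7: cheapest edge leaving the tree is S—T (8); add T.
The 4th edge added is R—X.

R-X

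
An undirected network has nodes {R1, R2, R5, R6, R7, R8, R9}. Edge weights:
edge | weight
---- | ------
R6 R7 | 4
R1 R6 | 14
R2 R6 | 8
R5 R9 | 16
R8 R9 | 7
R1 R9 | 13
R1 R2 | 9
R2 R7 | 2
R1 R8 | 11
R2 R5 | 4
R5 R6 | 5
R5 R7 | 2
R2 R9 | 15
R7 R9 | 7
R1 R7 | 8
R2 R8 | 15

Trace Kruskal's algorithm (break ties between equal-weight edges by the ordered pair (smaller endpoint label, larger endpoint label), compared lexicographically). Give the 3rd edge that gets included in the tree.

Kruskal: consider edges lightest-first.
R2 R7 (2): add. Components now {R5} {R6} {R9} {R2,R7} {R8} {R1}
R5 R7 (2): add. Components now {R2,R5,R7} {R6} {R9} {R8} {R1}
R2 R5 (4): skip — R5 and R2 already connected.
R6 R7 (4): add. Components now {R2,R5,R6,R7} {R9} {R8} {R1}
R5 R6 (5): skip — R5 and R6 already connected.
R7 R9 (7): add. Components now {R2,R5,R6,R7,R9} {R8} {R1}
R8 R9 (7): add. Components now {R2,R5,R6,R7,R8,R9} {R1}
R1 R7 (8): add. Components now {R1,R2,R5,R6,R7,R8,R9}
The 3rd edge added is R6 R7.

R6-R7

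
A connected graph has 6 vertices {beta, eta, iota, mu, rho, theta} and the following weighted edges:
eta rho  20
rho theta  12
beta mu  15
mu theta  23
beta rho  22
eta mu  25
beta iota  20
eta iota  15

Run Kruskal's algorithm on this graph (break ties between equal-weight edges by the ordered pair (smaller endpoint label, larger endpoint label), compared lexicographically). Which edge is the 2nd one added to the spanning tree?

Kruskal's algorithm — process edges by increasing weight (ties by edge label):
rho theta (12): add. Components now {eta} {mu} {rho,theta} {beta} {iota}
beta mu (15): add. Components now {eta} {beta,mu} {rho,theta} {iota}
eta iota (15): add. Components now {eta,iota} {beta,mu} {rho,theta}
beta iota (20): add. Components now {beta,eta,iota,mu} {rho,theta}
eta rho (20): add. Components now {beta,eta,iota,mu,rho,theta}
The 2nd edge added is beta mu.

beta-mu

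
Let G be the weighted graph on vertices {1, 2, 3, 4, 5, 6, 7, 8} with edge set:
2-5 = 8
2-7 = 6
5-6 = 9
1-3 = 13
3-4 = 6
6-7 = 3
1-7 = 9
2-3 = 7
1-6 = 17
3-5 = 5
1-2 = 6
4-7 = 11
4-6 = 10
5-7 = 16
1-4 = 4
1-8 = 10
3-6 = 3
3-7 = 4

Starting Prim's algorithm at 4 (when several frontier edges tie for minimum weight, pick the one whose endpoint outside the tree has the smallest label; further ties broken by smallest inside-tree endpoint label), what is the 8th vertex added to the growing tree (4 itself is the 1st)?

8

Prim, starting at 4.
Step 1: cheapest edge leaving the tree is 1-4 (4); add 1.
Step 2: cheapest edge leaving the tree is 1-2 (6); add 2.
Step 3: cheapest edge leaving the tree is 3-4 (6); add 3.
Step 4: cheapest edge leaving the tree is 3-6 (3); add 6.
Step 5: cheapest edge leaving the tree is 6-7 (3); add 7.
Step 6: cheapest edge leaving the tree is 3-5 (5); add 5.
Step 7: cheapest edge leaving the tree is 1-8 (10); add 8.
Vertex order: 4, 1, 2, 3, 6, 7, 5, 8. The 8th vertex is 8.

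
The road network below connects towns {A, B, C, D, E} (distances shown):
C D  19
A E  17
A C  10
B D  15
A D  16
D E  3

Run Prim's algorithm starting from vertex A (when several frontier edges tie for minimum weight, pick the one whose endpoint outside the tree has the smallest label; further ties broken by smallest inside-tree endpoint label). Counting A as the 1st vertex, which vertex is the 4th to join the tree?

E

Grow the tree from A using Prim:
Step 1: cheapest edge leaving the tree is A C (10); add C.
Step 2: cheapest edge leaving the tree is A D (16); add D.
Step 3: cheapest edge leaving the tree is D E (3); add E.
Step 4: cheapest edge leaving the tree is B D (15); add B.
Vertex order: A, C, D, E, B. The 4th vertex is E.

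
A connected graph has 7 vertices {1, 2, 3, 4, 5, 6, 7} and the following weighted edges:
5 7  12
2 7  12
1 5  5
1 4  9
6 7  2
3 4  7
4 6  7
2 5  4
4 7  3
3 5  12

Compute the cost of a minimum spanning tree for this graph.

30

Kruskal's algorithm — process edges by increasing weight (ties by edge label):
6 7 (2): add. Components now {1} {2} {3} {4} {5} {6,7}
4 7 (3): add. Components now {1} {2} {3} {4,6,7} {5}
2 5 (4): add. Components now {1} {2,5} {3} {4,6,7}
1 5 (5): add. Components now {1,2,5} {3} {4,6,7}
3 4 (7): add. Components now {1,2,5} {3,4,6,7}
4 6 (7): skip — 4 and 6 already connected.
1 4 (9): add. Components now {1,2,3,4,5,6,7}
MST edges: 6 7, 4 7, 2 5, 1 5, 3 4, 1 4; total weight 2+3+4+5+7+9 = 30.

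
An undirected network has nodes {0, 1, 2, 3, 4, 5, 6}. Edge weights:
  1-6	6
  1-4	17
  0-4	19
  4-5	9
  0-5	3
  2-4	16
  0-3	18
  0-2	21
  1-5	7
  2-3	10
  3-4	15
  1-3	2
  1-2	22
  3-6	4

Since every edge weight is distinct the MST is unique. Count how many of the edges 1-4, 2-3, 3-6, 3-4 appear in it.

Sort edges by weight, then run Kruskal:
1-3 (2): add. Components now {0} {1,3} {2} {4} {5} {6}
0-5 (3): add. Components now {0,5} {1,3} {2} {4} {6}
3-6 (4): add. Components now {0,5} {1,3,6} {2} {4}
1-6 (6): skip — 1 and 6 already connected.
1-5 (7): add. Components now {0,1,3,5,6} {2} {4}
4-5 (9): add. Components now {0,1,3,4,5,6} {2}
2-3 (10): add. Components now {0,1,2,3,4,5,6}
MST edge set: {1-3, 0-5, 3-6, 1-5, 4-5, 2-3}.
Of the listed edges, {2-3, 3-6} are in the MST → 2.

2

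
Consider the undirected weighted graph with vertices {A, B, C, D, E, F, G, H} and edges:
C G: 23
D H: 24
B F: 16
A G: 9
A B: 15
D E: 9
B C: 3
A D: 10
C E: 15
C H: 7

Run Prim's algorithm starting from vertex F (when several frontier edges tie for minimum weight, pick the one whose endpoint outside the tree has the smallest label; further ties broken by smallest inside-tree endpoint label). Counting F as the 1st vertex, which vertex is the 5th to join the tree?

A

Prim's algorithm from F:
Step 1: cheapest edge leaving the tree is B F (16); add B.
Step 2: cheapest edge leaving the tree is B C (3); add C.
Step 3: cheapest edge leaving the tree is C H (7); add H.
Step 4: cheapest edge leaving the tree is A B (15); add A.
Step 5: cheapest edge leaving the tree is A G (9); add G.
Step 6: cheapest edge leaving the tree is A D (10); add D.
Step 7: cheapest edge leaving the tree is D E (9); add E.
Vertex order: F, B, C, H, A, G, D, E. The 5th vertex is A.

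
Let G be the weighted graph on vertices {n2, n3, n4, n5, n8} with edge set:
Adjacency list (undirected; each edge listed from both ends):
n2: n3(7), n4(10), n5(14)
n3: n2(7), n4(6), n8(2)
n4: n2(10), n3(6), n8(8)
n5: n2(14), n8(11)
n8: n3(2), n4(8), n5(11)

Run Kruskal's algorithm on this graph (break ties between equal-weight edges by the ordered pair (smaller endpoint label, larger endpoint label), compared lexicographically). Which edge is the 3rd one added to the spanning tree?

n2-n3

Sort edges by weight, then run Kruskal:
n3—n8 (2): add. Components now {n3,n8} {n5} {n4} {n2}
n3—n4 (6): add. Components now {n3,n4,n8} {n5} {n2}
n2—n3 (7): add. Components now {n2,n3,n4,n8} {n5}
n4—n8 (8): skip — n8 and n4 already connected.
n2—n4 (10): skip — n4 and n2 already connected.
n5—n8 (11): add. Components now {n2,n3,n4,n5,n8}
The 3rd edge added is n2—n3.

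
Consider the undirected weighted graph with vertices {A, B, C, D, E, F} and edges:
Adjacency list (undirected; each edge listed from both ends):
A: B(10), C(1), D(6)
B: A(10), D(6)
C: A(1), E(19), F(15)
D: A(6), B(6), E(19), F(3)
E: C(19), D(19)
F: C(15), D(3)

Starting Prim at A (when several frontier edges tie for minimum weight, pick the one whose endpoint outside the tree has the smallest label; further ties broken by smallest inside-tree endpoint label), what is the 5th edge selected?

C-E

Grow the tree from A using Prim:
Step 1: frontier [A—C 1, A—D 6, A—B 10] → take A—C (1); add C.
Step 2: frontier [A—D 6, A—B 10, C—F 15, C—E 19] → take A—D (6); add D.
Step 3: frontier [A—B 10, C—F 15, C—E 19, D—F 3, B—D 6, D—E 19] → take D—F (3); add F.
Step 4: frontier [A—B 10, C—E 19, B—D 6, D—E 19] → take B—D (6); add B.
Step 5: frontier [C—E 19, D—E 19] → take C—E (19); add E.
The 5th edge added is C—E.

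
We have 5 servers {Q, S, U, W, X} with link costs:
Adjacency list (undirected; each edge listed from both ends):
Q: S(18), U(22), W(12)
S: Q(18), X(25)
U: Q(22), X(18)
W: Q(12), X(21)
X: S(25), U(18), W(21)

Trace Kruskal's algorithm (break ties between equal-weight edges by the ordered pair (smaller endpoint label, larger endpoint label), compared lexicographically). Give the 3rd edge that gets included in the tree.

Kruskal: consider edges lightest-first.
Q–W (12): add. Components now {Q,W} {U} {S} {X}
Q–S (18): add. Components now {Q,S,W} {U} {X}
U–X (18): add. Components now {Q,S,W} {U,X}
W–X (21): add. Components now {Q,S,U,W,X}
The 3rd edge added is U–X.

U-X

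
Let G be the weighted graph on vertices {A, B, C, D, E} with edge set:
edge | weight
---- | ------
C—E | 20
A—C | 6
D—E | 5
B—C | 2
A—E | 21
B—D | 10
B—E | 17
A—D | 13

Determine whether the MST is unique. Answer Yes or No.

Sort edges by weight, then run Kruskal:
B—C (2): add — endpoints in different components.
D—E (5): add — endpoints in different components.
A—C (6): add — endpoints in different components.
B—D (10): add — endpoints in different components.
Every non-tree edge has weight strictly greater than the heaviest edge on the tree path between its endpoints, so the MST is unique.

Yes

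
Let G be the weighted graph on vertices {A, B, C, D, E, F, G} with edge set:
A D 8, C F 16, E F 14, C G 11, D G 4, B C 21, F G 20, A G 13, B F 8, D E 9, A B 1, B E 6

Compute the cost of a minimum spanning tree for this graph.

38

Kruskal: consider edges lightest-first.
A B (1): add — endpoints in different components.
D G (4): add — endpoints in different components.
B E (6): add — endpoints in different components.
A D (8): add — endpoints in different components.
B F (8): add — endpoints in different components.
D E (9): skip — D and E already connected.
C G (11): add — endpoints in different components.
MST edges: A B, D G, B E, A D, B F, C G; total weight 1+4+6+8+8+11 = 38.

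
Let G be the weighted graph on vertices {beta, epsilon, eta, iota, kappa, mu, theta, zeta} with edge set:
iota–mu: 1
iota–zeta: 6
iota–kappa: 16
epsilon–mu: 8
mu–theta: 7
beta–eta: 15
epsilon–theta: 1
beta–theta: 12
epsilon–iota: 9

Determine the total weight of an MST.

58

Prim, starting at beta.
Step 1: cheapest edge leaving the tree is beta–theta (12); add theta.
Step 2: cheapest edge leaving the tree is epsilon–theta (1); add epsilon.
Step 3: cheapest edge leaving the tree is mu–theta (7); add mu.
Step 4: cheapest edge leaving the tree is iota–mu (1); add iota.
Step 5: cheapest edge leaving the tree is iota–zeta (6); add zeta.
Step 6: cheapest edge leaving the tree is beta–eta (15); add eta.
Step 7: cheapest edge leaving the tree is iota–kappa (16); add kappa.
MST edges: beta–theta, epsilon–theta, mu–theta, iota–mu, iota–zeta, beta–eta, iota–kappa; total weight 12+1+7+1+6+15+16 = 58.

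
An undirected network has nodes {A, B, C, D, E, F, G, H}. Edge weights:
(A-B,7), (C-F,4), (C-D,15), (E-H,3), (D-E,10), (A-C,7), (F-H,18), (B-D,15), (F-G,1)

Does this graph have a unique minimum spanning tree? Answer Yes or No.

Sort edges by weight, then run Kruskal:
F-G (1): add — endpoints in different components.
E-H (3): add — endpoints in different components.
C-F (4): add — endpoints in different components.
A-B (7): add — endpoints in different components.
A-C (7): add — endpoints in different components.
D-E (10): add — endpoints in different components.
B-D (15): add — endpoints in different components.
Non-tree edge C-D has weight 15, equal to the heaviest edge on its tree cycle — swapping gives another MST of the same weight. Not unique.

No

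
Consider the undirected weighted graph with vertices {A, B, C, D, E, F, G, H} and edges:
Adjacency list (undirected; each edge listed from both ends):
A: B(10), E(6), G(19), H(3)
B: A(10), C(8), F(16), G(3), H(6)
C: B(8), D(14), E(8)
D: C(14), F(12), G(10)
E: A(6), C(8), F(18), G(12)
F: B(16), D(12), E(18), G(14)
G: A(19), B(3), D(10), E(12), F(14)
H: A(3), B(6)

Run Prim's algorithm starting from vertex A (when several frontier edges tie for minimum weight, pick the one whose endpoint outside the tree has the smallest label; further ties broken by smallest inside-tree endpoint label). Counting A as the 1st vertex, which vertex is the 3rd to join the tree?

B

Prim, starting at A.
Step 1: cheapest edge leaving the tree is A—H (3); add H.
Step 2: cheapest edge leaving the tree is B—H (6); add B.
Step 3: cheapest edge leaving the tree is B—G (3); add G.
Step 4: cheapest edge leaving the tree is A—E (6); add E.
Step 5: cheapest edge leaving the tree is B—C (8); add C.
Step 6: cheapest edge leaving the tree is D—G (10); add D.
Step 7: cheapest edge leaving the tree is D—F (12); add F.
Vertex order: A, H, B, G, E, C, D, F. The 3rd vertex is B.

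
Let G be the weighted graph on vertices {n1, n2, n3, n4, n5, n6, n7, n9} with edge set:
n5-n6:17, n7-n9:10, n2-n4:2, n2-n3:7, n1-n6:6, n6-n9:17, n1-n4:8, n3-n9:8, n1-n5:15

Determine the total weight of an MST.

Prim, starting at n2.
Step 1: frontier [n2-n4 2, n2-n3 7] → take n2-n4 (2); add n4.
Step 2: frontier [n2-n3 7, n1-n4 8] → take n2-n3 (7); add n3.
Step 3: frontier [n3-n9 8, n1-n4 8] → take n1-n4 (8); add n1.
Step 4: frontier [n1-n6 6, n1-n5 15, n3-n9 8] → take n1-n6 (6); add n6.
Step 5: frontier [n1-n5 15, n3-n9 8, n5-n6 17, n6-n9 17] → take n3-n9 (8); add n9.
Step 6: frontier [n1-n5 15, n5-n6 17, n7-n9 10] → take n7-n9 (10); add n7.
Step 7: frontier [n1-n5 15, n5-n6 17] → take n1-n5 (15); add n5.
MST edges: n2-n4, n2-n3, n1-n4, n1-n6, n3-n9, n7-n9, n1-n5; total weight 2+7+8+6+8+10+15 = 56.

56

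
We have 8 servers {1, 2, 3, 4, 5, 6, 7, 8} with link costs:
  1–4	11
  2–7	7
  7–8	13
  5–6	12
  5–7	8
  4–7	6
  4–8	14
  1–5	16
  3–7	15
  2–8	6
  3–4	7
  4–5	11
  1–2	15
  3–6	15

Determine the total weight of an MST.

Prim's algorithm from 4:
Step 1: frontier [4–7 6, 3–4 7, 1–4 11, 4–5 11, 4–8 14] → take 4–7 (6); add 7.
Step 2: frontier [3–4 7, 1–4 11, 4–5 11, 4–8 14, 2–7 7, 5–7 8, 7–8 13, 3–7 15] → take 2–7 (7); add 2.
Step 3: frontier [2–8 6, 1–2 15, 3–4 7, 1–4 11, 4–5 11, 4–8 14, 5–7 8, 7–8 13, 3–7 15] → take 2–8 (6); add 8.
Step 4: frontier [1–2 15, 3–4 7, 1–4 11, 4–5 11, 5–7 8, 3–7 15] → take 3–4 (7); add 3.
Step 5: frontier [1–2 15, 3–6 15, 1–4 11, 4–5 11, 5–7 8] → take 5–7 (8); add 5.
Step 6: frontier [1–2 15, 3–6 15, 1–4 11, 5–6 12, 1–5 16] → take 1–4 (11); add 1.
Step 7: frontier [3–6 15, 5–6 12] → take 5–6 (12); add 6.
MST edges: 4–7, 2–7, 2–8, 3–4, 5–7, 1–4, 5–6; total weight 6+7+6+7+8+11+12 = 57.

57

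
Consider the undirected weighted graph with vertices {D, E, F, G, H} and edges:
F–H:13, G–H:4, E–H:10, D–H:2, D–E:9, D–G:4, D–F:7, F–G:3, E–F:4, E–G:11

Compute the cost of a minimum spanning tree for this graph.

Prim's algorithm from F:
Step 1: frontier [F–G 3, E–F 4, D–F 7, F–H 13] → take F–G (3); add G.
Step 2: frontier [E–F 4, D–F 7, F–H 13, D–G 4, G–H 4, E–G 11] → take D–G (4); add D.
Step 3: frontier [D–H 2, D–E 9, E–F 4, F–H 13, G–H 4, E–G 11] → take D–H (2); add H.
Step 4: frontier [D–E 9, E–F 4, E–G 11, E–H 10] → take E–F (4); add E.
MST edges: F–G, D–G, D–H, E–F; total weight 3+4+2+4 = 13.

13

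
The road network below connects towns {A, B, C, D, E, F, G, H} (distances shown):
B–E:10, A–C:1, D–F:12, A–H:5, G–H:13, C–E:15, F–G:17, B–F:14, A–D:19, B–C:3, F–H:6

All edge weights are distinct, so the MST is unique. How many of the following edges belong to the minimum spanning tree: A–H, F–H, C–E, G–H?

3

Kruskal's algorithm — process edges by increasing weight (ties by edge label):
A–C (1): add — endpoints in different components.
B–C (3): add — endpoints in different components.
A–H (5): add — endpoints in different components.
F–H (6): add — endpoints in different components.
B–E (10): add — endpoints in different components.
D–F (12): add — endpoints in different components.
G–H (13): add — endpoints in different components.
MST edge set: {A–C, B–C, A–H, F–H, B–E, D–F, G–H}.
Of the listed edges, {A–H, F–H, G–H} are in the MST → 3.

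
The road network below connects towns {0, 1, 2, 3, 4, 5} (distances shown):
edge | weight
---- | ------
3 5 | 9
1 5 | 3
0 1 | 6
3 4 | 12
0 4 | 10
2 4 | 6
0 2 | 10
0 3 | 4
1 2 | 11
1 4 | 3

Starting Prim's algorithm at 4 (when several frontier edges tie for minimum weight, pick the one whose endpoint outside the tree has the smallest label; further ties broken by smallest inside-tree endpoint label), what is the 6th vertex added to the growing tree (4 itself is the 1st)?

Prim's algorithm from 4:
Step 1: frontier [1 4 3, 2 4 6, 0 4 10, 3 4 12] → take 1 4 (3); add 1.
Step 2: frontier [1 5 3, 0 1 6, 1 2 11, 2 4 6, 0 4 10, 3 4 12] → take 1 5 (3); add 5.
Step 3: frontier [0 1 6, 1 2 11, 2 4 6, 0 4 10, 3 4 12, 3 5 9] → take 0 1 (6); add 0.
Step 4: frontier [0 3 4, 0 2 10, 1 2 11, 2 4 6, 3 4 12, 3 5 9] → take 0 3 (4); add 3.
Step 5: frontier [0 2 10, 1 2 11, 2 4 6] → take 2 4 (6); add 2.
Vertex order: 4, 1, 5, 0, 3, 2. The 6th vertex is 2.

2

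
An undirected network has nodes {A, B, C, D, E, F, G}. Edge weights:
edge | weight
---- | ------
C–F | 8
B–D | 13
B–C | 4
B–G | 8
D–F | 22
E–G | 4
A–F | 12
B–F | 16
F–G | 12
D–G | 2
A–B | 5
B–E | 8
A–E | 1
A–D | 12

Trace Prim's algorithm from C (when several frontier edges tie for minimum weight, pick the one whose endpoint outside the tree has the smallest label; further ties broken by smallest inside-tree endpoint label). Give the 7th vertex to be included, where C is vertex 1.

F

Grow the tree from C using Prim:
Step 1: frontier [B–C 4, C–F 8] → take B–C (4); add B.
Step 2: frontier [A–B 5, B–E 8, B–G 8, B–D 13, B–F 16, C–F 8] → take A–B (5); add A.
Step 3: frontier [A–E 1, A–D 12, A–F 12, B–E 8, B–G 8, B–D 13, B–F 16, C–F 8] → take A–E (1); add E.
Step 4: frontier [A–D 12, A–F 12, B–G 8, B–D 13, B–F 16, C–F 8, E–G 4] → take E–G (4); add G.
Step 5: frontier [A–D 12, A–F 12, B–D 13, B–F 16, C–F 8, D–G 2, F–G 12] → take D–G (2); add D.
Step 6: frontier [A–F 12, B–F 16, C–F 8, D–F 22, F–G 12] → take C–F (8); add F.
Vertex order: C, B, A, E, G, D, F. The 7th vertex is F.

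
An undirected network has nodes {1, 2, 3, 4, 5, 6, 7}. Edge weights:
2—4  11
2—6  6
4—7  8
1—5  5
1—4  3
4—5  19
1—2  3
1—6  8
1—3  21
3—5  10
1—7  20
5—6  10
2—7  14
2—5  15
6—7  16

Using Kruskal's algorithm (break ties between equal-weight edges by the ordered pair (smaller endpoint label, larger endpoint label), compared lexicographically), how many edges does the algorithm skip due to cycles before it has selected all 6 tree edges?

1

Sort edges by weight, then run Kruskal:
1—2 (3): add. Components now {1,2} {3} {4} {5} {6} {7}
1—4 (3): add. Components now {1,2,4} {3} {5} {6} {7}
1—5 (5): add. Components now {1,2,4,5} {3} {6} {7}
2—6 (6): add. Components now {1,2,4,5,6} {3} {7}
1—6 (8): skip — 1 and 6 already connected.
4—7 (8): add. Components now {1,2,4,5,6,7} {3}
3—5 (10): add. Components now {1,2,3,4,5,6,7}
Edges rejected before the tree was complete: 1.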